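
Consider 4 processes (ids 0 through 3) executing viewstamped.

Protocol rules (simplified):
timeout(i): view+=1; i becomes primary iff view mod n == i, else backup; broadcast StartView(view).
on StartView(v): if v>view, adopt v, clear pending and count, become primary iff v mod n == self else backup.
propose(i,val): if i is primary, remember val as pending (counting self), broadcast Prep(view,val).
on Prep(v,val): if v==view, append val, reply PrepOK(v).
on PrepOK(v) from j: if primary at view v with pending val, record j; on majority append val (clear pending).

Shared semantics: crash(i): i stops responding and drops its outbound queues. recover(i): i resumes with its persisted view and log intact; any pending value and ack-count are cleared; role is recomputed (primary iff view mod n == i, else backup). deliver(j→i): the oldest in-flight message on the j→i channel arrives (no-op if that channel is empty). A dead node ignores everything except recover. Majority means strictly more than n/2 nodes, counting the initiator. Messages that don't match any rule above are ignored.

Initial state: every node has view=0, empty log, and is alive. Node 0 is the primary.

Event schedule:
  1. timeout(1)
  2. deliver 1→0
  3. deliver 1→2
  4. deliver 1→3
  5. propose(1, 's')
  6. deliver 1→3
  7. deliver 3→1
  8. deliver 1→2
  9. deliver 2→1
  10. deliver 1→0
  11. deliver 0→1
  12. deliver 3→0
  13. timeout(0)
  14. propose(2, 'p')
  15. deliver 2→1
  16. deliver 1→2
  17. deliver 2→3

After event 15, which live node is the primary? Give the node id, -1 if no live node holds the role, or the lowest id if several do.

1

1. timeout(1):  <1:prim v1 ->
2. deliver 1→0:  <0:back v1 ->
3. deliver 1→2:  <2:back v1 ->
4. deliver 1→3:  <3:back v1 ->
5. propose(1,'s'):  nop
6. deliver 1→3:  <3:back v1 s>
7. deliver 3→1:  nop
8. deliver 1→2:  <2:back v1 s>
9. deliver 2→1:  <1:prim v1 s>
10. deliver 1→0:  <0:back v1 s>
11. deliver 0→1:  nop
12. deliver 3→0:  nop
13. timeout(0):  <0:back v2 s>
14. propose(2,'p'):  nop
15. deliver 2→1:  nop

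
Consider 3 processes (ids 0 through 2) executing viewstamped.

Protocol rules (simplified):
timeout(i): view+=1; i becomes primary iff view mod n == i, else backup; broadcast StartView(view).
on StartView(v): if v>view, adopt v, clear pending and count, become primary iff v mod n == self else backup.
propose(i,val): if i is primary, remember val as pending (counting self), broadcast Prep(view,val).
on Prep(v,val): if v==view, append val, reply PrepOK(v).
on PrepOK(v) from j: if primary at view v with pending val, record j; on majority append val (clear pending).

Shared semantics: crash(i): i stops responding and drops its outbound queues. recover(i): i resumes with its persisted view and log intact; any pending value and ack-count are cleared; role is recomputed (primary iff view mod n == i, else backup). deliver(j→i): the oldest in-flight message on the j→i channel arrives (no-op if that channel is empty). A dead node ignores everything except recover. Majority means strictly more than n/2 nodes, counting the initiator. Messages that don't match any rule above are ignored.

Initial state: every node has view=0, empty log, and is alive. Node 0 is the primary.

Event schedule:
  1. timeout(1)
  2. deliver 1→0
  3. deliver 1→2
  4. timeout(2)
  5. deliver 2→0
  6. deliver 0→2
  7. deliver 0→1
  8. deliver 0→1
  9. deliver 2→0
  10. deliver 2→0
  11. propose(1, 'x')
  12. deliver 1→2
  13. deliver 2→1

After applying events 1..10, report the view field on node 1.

e1 timeout(1): 1[prim,v=1,-]
e2 deliver 1→0: 0[back,v=1,-]
e3 deliver 1→2: 2[back,v=1,-]
e4 timeout(2): 2[prim,v=2,-]
e5 deliver 2→0: 0[back,v=2,-]
e6 deliver 0→2: ·
e7 deliver 0→1: ·
e8 deliver 0→1: ·
e9 deliver 2→0: ·
e10 deliver 2→0: ·

1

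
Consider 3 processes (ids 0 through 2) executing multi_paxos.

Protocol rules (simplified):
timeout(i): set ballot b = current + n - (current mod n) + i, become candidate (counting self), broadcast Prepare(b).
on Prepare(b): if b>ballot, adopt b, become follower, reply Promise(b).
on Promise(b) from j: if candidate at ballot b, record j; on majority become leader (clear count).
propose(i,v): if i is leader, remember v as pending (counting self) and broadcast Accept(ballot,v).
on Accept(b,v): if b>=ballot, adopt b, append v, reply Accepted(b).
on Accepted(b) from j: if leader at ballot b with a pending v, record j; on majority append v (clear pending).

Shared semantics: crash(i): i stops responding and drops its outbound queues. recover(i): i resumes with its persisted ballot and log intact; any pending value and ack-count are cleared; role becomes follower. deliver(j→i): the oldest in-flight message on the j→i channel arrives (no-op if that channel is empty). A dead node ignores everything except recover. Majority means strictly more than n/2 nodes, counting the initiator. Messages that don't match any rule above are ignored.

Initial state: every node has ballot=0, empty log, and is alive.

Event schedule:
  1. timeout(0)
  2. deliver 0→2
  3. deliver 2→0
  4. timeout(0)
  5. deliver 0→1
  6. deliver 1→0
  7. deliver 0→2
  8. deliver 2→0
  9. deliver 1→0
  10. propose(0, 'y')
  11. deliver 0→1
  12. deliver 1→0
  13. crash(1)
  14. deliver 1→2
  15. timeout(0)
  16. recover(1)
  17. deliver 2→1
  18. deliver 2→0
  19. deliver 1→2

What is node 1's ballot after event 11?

6

1. timeout(0):  <0:cand b3 ->
2. deliver 0→2:  <2:foll b3 ->
3. deliver 2→0:  <0:lead b3 ->
4. timeout(0):  <0:cand b6 ->
5. deliver 0→1:  <1:foll b3 ->
6. deliver 1→0:  nop
7. deliver 0→2:  <2:foll b6 ->
8. deliver 2→0:  <0:lead b6 ->
9. deliver 1→0:  nop
10. propose(0,'y'):  nop
11. deliver 0→1:  <1:foll b6 ->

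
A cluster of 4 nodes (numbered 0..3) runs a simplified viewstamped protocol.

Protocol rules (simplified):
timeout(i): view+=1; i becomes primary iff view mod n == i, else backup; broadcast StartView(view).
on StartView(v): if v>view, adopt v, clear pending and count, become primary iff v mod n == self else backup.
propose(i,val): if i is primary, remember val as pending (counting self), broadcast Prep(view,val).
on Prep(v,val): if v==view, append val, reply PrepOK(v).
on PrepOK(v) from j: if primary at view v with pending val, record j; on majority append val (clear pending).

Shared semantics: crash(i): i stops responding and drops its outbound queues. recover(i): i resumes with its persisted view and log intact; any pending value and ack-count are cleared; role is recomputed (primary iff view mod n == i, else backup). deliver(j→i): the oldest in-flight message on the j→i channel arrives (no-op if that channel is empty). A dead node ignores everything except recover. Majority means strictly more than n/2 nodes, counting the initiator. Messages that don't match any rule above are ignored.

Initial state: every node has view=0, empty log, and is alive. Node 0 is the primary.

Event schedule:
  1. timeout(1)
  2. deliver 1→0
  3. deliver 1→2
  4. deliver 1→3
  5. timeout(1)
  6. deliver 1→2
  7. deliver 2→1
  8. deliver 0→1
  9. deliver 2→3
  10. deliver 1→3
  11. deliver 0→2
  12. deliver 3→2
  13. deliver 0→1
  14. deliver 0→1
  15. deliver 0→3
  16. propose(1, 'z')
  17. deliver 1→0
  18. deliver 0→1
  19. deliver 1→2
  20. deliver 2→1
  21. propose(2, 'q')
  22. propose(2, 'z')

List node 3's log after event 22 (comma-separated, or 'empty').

1. timeout(1):  <1:prim v1 ->
2. deliver 1→0:  <0:back v1 ->
3. deliver 1→2:  <2:back v1 ->
4. deliver 1→3:  <3:back v1 ->
5. timeout(1):  <1:back v2 ->
6. deliver 1→2:  <2:prim v2 ->
7. deliver 2→1:  nop
8. deliver 0→1:  nop
9. deliver 2→3:  nop
10. deliver 1→3:  <3:back v2 ->
11. deliver 0→2:  nop
12. deliver 3→2:  nop
13. deliver 0→1:  nop
14. deliver 0→1:  nop
15. deliver 0→3:  nop
16. propose(1,'z'):  nop
17. deliver 1→0:  <0:back v2 ->
18. deliver 0→1:  nop
19. deliver 1→2:  nop
20. deliver 2→1:  nop
21. propose(2,'q'):  nop
22. propose(2,'z'):  nop

empty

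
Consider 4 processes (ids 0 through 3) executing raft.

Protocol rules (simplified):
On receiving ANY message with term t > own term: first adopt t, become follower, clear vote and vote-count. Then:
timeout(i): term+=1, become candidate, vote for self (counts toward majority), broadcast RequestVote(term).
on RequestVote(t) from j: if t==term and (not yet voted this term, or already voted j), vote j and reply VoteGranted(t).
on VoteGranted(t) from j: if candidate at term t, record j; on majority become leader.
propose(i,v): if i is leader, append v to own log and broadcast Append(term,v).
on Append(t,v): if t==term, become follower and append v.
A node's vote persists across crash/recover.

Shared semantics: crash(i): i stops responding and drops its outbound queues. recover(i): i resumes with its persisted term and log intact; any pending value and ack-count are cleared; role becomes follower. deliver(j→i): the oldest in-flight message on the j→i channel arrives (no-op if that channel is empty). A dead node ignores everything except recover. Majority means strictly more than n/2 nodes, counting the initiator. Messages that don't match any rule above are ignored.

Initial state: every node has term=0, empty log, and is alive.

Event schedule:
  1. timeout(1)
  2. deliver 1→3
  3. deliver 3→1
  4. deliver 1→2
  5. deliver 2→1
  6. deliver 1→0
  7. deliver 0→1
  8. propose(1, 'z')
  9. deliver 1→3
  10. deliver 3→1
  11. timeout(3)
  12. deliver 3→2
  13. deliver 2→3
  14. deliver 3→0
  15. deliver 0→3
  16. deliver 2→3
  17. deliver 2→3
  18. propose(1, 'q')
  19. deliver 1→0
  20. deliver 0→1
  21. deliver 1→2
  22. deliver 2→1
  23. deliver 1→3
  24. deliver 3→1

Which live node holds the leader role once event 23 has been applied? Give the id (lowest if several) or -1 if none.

after 1 — timeout(1): n1:cand/t1/[-]
after 2 — deliver 1→3: n3:foll/t1/[-]
after 3 — deliver 3→1: ·
after 4 — deliver 1→2: n2:foll/t1/[-]
after 5 — deliver 2→1: n1:lead/t1/[-]
after 6 — deliver 1→0: n0:foll/t1/[-]
after 7 — deliver 0→1: ·
after 8 — propose(1,'z'): n1:lead/t1/[z]
after 9 — deliver 1→3: n3:foll/t1/[z]
after 10 — deliver 3→1: ·
after 11 — timeout(3): n3:cand/t2/[z]
after 12 — deliver 3→2: n2:foll/t2/[-]
after 13 — deliver 2→3: ·
after 14 — deliver 3→0: n0:foll/t2/[-]
after 15 — deliver 0→3: n3:lead/t2/[z]
after 16 — deliver 2→3: ·
after 17 — deliver 2→3: ·
after 18 — propose(1,'q'): n1:lead/t1/[z,q]
after 19 — deliver 1→0: ·
after 20 — deliver 0→1: ·
after 21 — deliver 1→2: ·
after 22 — deliver 2→1: ·
after 23 — deliver 1→3: ·

1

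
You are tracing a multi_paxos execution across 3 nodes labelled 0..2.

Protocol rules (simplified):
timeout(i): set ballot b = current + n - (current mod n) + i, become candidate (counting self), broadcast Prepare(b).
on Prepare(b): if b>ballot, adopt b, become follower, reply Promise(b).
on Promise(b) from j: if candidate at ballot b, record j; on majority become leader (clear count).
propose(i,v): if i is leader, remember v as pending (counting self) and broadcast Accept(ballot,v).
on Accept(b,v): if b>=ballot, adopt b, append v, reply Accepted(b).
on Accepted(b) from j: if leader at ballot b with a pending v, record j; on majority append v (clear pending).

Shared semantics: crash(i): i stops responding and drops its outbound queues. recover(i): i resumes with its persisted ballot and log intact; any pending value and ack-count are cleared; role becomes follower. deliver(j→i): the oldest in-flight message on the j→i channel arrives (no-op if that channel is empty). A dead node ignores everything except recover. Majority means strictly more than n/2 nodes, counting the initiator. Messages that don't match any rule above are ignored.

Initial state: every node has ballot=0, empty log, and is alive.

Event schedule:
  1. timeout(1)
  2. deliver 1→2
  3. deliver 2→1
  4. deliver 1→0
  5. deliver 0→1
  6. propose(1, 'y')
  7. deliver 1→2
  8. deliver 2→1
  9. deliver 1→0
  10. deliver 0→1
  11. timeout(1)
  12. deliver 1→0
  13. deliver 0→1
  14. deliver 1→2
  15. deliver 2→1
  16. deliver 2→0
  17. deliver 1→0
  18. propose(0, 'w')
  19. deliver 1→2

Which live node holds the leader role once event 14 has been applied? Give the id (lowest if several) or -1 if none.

1

[1] timeout(1) → N1(cand b4 [-])
[2] deliver 1→2 → N2(foll b4 [-])
[3] deliver 2→1 → N1(lead b4 [-])
[4] deliver 1→0 → N0(foll b4 [-])
[5] deliver 0→1 → ∅
[6] propose(1,'y') → ∅
[7] deliver 1→2 → N2(foll b4 [y])
[8] deliver 2→1 → N1(lead b4 [y])
[9] deliver 1→0 → N0(foll b4 [y])
[10] deliver 0→1 → ∅
[11] timeout(1) → N1(cand b7 [y])
[12] deliver 1→0 → N0(foll b7 [y])
[13] deliver 0→1 → N1(lead b7 [y])
[14] deliver 1→2 → N2(foll b7 [y])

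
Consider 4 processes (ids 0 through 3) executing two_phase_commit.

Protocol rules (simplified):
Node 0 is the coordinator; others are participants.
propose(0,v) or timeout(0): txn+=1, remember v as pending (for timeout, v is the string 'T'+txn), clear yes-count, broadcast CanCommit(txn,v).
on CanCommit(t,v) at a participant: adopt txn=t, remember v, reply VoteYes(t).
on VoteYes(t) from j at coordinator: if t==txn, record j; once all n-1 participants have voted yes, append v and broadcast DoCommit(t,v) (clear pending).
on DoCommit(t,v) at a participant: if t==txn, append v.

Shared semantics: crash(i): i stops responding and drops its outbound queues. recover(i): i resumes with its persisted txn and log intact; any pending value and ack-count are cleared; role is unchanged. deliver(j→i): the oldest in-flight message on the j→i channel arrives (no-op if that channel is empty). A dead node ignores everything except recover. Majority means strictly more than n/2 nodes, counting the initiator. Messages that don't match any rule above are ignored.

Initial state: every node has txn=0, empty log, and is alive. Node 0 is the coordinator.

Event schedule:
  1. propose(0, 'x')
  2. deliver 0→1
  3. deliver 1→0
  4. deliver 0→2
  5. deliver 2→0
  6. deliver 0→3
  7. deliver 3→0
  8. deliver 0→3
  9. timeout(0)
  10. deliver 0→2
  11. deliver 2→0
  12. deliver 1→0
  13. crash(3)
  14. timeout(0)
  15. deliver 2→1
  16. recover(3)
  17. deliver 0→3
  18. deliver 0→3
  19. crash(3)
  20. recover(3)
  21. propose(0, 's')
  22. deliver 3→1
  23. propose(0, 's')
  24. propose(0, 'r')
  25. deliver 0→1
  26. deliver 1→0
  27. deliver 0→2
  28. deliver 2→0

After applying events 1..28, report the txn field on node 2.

2

e1 propose(0,'x'): 0[coor,t=1,-]
e2 deliver 0→1: 1[part,t=1,-]
e3 deliver 1→0: ·
e4 deliver 0→2: 2[part,t=1,-]
e5 deliver 2→0: ·
e6 deliver 0→3: 3[part,t=1,-]
e7 deliver 3→0: 0[coor,t=1,x]
e8 deliver 0→3: 3[part,t=1,x]
e9 timeout(0): 0[coor,t=2,x]
e10 deliver 0→2: 2[part,t=1,x]
e11 deliver 2→0: ·
e12 deliver 1→0: ·
e13 crash(3): 3[✗part,t=1,x]
e14 timeout(0): 0[coor,t=3,x]
e15 deliver 2→1: ·
e16 recover(3): 3[part,t=1,x]
e17 deliver 0→3: 3[part,t=2,x]
e18 deliver 0→3: 3[part,t=3,x]
e19 crash(3): 3[✗part,t=3,x]
e20 recover(3): 3[part,t=3,x]
e21 propose(0,'s'): 0[coor,t=4,x]
e22 deliver 3→1: ·
e23 propose(0,'s'): 0[coor,t=5,x]
e24 propose(0,'r'): 0[coor,t=6,x]
e25 deliver 0→1: 1[part,t=1,x]
e26 deliver 1→0: ·
e27 deliver 0→2: 2[part,t=2,x]
e28 deliver 2→0: ·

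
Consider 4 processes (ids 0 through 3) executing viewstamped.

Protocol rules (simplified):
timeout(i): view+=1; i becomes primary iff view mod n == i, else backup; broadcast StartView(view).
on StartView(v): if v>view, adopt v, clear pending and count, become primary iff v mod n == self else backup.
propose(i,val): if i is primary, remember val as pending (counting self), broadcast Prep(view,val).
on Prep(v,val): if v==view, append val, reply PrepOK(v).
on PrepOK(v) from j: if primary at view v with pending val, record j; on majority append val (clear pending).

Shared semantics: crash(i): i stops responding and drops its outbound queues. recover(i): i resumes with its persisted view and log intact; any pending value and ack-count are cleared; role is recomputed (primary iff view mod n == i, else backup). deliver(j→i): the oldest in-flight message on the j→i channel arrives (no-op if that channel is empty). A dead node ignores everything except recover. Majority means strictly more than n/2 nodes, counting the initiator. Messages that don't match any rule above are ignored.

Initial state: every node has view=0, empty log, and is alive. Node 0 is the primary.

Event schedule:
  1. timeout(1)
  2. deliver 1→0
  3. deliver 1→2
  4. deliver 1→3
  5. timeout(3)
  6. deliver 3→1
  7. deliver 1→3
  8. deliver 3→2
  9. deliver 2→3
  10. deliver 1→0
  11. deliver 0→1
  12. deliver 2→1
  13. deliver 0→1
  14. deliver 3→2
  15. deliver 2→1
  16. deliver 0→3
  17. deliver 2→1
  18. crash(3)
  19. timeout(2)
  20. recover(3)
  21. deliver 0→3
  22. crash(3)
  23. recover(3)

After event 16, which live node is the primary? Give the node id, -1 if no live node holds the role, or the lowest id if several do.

after 1 — timeout(1): n1:prim/v1/[-]
after 2 — deliver 1→0: n0:back/v1/[-]
after 3 — deliver 1→2: n2:back/v1/[-]
after 4 — deliver 1→3: n3:back/v1/[-]
after 5 — timeout(3): n3:back/v2/[-]
after 6 — deliver 3→1: n1:back/v2/[-]
after 7 — deliver 1→3: ·
after 8 — deliver 3→2: n2:prim/v2/[-]
after 9 — deliver 2→3: ·
after 10 — deliver 1→0: ·
after 11 — deliver 0→1: ·
after 12 — deliver 2→1: ·
after 13 — deliver 0→1: ·
after 14 — deliver 3→2: ·
after 15 — deliver 2→1: ·
after 16 — deliver 0→3: ·

2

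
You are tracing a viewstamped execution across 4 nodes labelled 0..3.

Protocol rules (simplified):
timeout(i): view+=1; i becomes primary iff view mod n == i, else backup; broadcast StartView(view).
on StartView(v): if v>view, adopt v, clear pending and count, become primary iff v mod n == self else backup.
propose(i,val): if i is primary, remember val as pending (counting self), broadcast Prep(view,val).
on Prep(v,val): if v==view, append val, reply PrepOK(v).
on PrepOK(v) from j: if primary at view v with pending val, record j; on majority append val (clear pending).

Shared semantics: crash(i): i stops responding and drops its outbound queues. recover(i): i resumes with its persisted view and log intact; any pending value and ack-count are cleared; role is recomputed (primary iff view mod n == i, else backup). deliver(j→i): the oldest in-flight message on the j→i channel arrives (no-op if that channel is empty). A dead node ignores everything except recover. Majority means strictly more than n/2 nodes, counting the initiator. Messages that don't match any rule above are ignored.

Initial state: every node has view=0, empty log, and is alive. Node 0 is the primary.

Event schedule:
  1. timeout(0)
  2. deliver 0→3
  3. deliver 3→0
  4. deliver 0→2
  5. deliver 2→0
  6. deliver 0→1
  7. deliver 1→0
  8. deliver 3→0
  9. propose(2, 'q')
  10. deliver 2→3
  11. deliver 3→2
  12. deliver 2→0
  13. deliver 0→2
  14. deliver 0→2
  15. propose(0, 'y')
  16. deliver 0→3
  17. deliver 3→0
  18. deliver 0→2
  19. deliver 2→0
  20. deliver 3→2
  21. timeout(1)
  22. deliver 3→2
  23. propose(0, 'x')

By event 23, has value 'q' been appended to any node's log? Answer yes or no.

step 1 timeout(0): 0={back,v=1,log=-}
step 2 deliver 0→3: 3={back,v=1,log=-}
step 3 deliver 3→0: —
step 4 deliver 0→2: 2={back,v=1,log=-}
step 5 deliver 2→0: —
step 6 deliver 0→1: 1={prim,v=1,log=-}
step 7 deliver 1→0: —
step 8 deliver 3→0: —
step 9 propose(2,'q'): —
step 10 deliver 2→3: —
step 11 deliver 3→2: —
step 12 deliver 2→0: —
step 13 deliver 0→2: —
step 14 deliver 0→2: —
step 15 propose(0,'y'): —
step 16 deliver 0→3: —
step 17 deliver 3→0: —
step 18 deliver 0→2: —
step 19 deliver 2→0: —
step 20 deliver 3→2: —
step 21 timeout(1): 1={back,v=2,log=-}
step 22 deliver 3→2: —
step 23 propose(0,'x'): —

no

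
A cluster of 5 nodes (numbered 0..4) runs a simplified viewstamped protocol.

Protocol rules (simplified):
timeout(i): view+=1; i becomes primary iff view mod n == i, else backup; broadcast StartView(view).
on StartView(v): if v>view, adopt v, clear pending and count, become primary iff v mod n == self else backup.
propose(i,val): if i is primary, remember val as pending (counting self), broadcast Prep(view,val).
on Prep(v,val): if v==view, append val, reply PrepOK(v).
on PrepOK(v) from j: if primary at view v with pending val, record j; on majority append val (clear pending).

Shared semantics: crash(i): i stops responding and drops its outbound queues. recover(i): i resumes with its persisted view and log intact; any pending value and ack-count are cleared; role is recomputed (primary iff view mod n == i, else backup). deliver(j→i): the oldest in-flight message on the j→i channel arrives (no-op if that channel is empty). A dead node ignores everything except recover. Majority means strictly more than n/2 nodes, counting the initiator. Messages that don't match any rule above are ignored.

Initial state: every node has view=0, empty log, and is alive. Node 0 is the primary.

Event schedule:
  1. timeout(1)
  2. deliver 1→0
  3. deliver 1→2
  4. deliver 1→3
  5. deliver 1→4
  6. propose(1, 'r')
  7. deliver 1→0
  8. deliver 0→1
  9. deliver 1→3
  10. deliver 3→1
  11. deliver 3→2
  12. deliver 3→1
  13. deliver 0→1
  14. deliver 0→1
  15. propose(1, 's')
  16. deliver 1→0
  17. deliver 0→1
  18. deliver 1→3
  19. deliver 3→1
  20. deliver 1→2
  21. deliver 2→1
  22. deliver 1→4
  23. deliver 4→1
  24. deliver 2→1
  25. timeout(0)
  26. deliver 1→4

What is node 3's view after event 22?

e1 timeout(1): 1[prim,v=1,-]
e2 deliver 1→0: 0[back,v=1,-]
e3 deliver 1→2: 2[back,v=1,-]
e4 deliver 1→3: 3[back,v=1,-]
e5 deliver 1→4: 4[back,v=1,-]
e6 propose(1,'r'): ·
e7 deliver 1→0: 0[back,v=1,r]
e8 deliver 0→1: ·
e9 deliver 1→3: 3[back,v=1,r]
e10 deliver 3→1: 1[prim,v=1,r]
e11 deliver 3→2: ·
e12 deliver 3→1: ·
e13 deliver 0→1: ·
e14 deliver 0→1: ·
e15 propose(1,'s'): ·
e16 deliver 1→0: 0[back,v=1,r,s]
e17 deliver 0→1: ·
e18 deliver 1→3: 3[back,v=1,r,s]
e19 deliver 3→1: 1[prim,v=1,r,s]
e20 deliver 1→2: 2[back,v=1,r]
e21 deliver 2→1: ·
e22 deliver 1→4: 4[back,v=1,r]

1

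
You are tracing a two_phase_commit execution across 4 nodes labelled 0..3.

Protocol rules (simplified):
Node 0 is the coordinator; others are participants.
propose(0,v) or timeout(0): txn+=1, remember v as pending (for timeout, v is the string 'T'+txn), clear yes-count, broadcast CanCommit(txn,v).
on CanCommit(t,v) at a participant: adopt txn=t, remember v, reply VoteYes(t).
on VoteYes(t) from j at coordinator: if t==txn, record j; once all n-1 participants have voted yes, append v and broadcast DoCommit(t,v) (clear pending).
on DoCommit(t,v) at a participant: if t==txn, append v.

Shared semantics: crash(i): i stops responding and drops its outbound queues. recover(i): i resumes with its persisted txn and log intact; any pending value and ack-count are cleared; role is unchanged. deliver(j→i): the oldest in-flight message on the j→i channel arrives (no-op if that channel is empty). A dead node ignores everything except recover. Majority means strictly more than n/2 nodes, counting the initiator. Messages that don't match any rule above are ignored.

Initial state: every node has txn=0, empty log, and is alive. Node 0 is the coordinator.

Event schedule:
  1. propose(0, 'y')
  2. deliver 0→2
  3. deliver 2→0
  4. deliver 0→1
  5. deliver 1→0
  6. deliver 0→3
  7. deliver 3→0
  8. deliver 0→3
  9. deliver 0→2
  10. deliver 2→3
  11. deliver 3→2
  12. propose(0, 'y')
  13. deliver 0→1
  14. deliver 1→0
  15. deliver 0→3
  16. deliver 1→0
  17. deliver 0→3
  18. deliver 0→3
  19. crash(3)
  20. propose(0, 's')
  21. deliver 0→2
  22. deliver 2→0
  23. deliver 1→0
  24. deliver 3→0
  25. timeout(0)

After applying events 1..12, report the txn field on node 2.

1

e1 propose(0,'y'): 0[coor,t=1,-]
e2 deliver 0→2: 2[part,t=1,-]
e3 deliver 2→0: ·
e4 deliver 0→1: 1[part,t=1,-]
e5 deliver 1→0: ·
e6 deliver 0→3: 3[part,t=1,-]
e7 deliver 3→0: 0[coor,t=1,y]
e8 deliver 0→3: 3[part,t=1,y]
e9 deliver 0→2: 2[part,t=1,y]
e10 deliver 2→3: ·
e11 deliver 3→2: ·
e12 propose(0,'y'): 0[coor,t=2,y]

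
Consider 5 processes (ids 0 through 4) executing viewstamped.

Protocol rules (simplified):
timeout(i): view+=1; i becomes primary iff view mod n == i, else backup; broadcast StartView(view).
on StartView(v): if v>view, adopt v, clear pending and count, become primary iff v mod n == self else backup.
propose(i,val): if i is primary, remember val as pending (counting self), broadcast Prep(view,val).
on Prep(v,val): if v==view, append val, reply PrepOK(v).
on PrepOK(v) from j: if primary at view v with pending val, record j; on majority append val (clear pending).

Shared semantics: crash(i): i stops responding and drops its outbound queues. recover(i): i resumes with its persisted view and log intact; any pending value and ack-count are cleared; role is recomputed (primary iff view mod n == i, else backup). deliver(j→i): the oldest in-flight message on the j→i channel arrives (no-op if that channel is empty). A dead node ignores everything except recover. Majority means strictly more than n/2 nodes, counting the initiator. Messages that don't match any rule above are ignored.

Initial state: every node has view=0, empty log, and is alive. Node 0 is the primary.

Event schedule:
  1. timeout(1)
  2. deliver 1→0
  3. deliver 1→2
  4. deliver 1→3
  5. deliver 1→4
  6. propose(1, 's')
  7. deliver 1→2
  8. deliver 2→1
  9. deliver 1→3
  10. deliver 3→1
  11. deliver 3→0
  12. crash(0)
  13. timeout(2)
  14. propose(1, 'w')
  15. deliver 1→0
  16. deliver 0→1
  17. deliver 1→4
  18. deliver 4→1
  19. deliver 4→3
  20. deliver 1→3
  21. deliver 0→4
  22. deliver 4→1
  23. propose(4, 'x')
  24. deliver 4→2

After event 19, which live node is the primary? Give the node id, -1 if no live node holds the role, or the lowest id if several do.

[1] timeout(1) → N1(prim v1 [-])
[2] deliver 1→0 → N0(back v1 [-])
[3] deliver 1→2 → N2(back v1 [-])
[4] deliver 1→3 → N3(back v1 [-])
[5] deliver 1→4 → N4(back v1 [-])
[6] propose(1,'s') → ∅
[7] deliver 1→2 → N2(back v1 [s])
[8] deliver 2→1 → ∅
[9] deliver 1→3 → N3(back v1 [s])
[10] deliver 3→1 → N1(prim v1 [s])
[11] deliver 3→0 → ∅
[12] crash(0) → N0(✗back v1 [-])
[13] timeout(2) → N2(prim v2 [s])
[14] propose(1,'w') → ∅
[15] deliver 1→0 → ∅
[16] deliver 0→1 → ∅
[17] deliver 1→4 → N4(back v1 [s])
[18] deliver 4→1 → ∅
[19] deliver 4→3 → ∅

1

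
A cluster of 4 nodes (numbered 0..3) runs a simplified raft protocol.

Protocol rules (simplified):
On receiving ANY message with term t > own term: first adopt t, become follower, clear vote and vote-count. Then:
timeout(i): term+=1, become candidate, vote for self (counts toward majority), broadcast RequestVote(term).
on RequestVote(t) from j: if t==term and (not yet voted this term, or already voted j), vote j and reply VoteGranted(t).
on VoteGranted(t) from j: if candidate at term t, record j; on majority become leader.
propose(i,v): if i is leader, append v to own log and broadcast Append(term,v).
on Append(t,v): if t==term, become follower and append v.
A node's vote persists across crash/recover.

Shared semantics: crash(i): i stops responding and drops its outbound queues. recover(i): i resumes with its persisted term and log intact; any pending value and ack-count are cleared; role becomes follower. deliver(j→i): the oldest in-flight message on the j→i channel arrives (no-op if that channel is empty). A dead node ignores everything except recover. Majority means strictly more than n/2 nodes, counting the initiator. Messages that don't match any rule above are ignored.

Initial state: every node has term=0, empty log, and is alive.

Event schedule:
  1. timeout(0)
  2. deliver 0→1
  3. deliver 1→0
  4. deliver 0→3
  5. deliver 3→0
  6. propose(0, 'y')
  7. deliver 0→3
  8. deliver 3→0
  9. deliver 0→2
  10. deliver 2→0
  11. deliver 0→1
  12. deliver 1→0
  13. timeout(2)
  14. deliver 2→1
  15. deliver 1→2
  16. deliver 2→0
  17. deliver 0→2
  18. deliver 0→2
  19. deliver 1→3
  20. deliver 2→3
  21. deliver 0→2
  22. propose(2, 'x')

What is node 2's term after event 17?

2

[1] timeout(0) → N0(cand t1 [-])
[2] deliver 0→1 → N1(foll t1 [-])
[3] deliver 1→0 → ∅
[4] deliver 0→3 → N3(foll t1 [-])
[5] deliver 3→0 → N0(lead t1 [-])
[6] propose(0,'y') → N0(lead t1 [y])
[7] deliver 0→3 → N3(foll t1 [y])
[8] deliver 3→0 → ∅
[9] deliver 0→2 → N2(foll t1 [-])
[10] deliver 2→0 → ∅
[11] deliver 0→1 → N1(foll t1 [y])
[12] deliver 1→0 → ∅
[13] timeout(2) → N2(cand t2 [-])
[14] deliver 2→1 → N1(foll t2 [y])
[15] deliver 1→2 → ∅
[16] deliver 2→0 → N0(foll t2 [y])
[17] deliver 0→2 → ∅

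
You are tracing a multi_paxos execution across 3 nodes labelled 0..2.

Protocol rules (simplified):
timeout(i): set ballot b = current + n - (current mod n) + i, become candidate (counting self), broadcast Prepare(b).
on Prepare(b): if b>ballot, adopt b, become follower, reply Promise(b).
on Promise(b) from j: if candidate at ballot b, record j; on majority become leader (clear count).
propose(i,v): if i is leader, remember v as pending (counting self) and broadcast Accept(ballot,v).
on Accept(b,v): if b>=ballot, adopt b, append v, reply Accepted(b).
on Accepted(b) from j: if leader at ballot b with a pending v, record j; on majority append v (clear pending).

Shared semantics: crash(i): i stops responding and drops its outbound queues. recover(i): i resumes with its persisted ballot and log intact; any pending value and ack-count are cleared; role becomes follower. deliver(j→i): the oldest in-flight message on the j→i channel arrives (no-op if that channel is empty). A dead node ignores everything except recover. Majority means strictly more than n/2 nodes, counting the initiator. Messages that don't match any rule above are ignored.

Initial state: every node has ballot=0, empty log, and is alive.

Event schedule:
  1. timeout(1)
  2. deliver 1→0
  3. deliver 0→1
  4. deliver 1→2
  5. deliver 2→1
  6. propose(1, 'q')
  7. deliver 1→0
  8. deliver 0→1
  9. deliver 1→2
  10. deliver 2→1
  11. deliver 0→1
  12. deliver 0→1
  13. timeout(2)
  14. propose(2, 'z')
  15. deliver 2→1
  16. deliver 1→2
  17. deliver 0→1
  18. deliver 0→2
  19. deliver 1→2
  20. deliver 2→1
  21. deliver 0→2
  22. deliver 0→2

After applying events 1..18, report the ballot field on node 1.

8

after 1 — timeout(1): n1:cand/b4/[-]
after 2 — deliver 1→0: n0:foll/b4/[-]
after 3 — deliver 0→1: n1:lead/b4/[-]
after 4 — deliver 1→2: n2:foll/b4/[-]
after 5 — deliver 2→1: ·
after 6 — propose(1,'q'): ·
after 7 — deliver 1→0: n0:foll/b4/[q]
after 8 — deliver 0→1: n1:lead/b4/[q]
after 9 — deliver 1→2: n2:foll/b4/[q]
after 10 — deliver 2→1: ·
after 11 — deliver 0→1: ·
after 12 — deliver 0→1: ·
after 13 — timeout(2): n2:cand/b8/[q]
after 14 — propose(2,'z'): ·
after 15 — deliver 2→1: n1:foll/b8/[q]
after 16 — deliver 1→2: n2:lead/b8/[q]
after 17 — deliver 0→1: ·
after 18 — deliver 0→2: ·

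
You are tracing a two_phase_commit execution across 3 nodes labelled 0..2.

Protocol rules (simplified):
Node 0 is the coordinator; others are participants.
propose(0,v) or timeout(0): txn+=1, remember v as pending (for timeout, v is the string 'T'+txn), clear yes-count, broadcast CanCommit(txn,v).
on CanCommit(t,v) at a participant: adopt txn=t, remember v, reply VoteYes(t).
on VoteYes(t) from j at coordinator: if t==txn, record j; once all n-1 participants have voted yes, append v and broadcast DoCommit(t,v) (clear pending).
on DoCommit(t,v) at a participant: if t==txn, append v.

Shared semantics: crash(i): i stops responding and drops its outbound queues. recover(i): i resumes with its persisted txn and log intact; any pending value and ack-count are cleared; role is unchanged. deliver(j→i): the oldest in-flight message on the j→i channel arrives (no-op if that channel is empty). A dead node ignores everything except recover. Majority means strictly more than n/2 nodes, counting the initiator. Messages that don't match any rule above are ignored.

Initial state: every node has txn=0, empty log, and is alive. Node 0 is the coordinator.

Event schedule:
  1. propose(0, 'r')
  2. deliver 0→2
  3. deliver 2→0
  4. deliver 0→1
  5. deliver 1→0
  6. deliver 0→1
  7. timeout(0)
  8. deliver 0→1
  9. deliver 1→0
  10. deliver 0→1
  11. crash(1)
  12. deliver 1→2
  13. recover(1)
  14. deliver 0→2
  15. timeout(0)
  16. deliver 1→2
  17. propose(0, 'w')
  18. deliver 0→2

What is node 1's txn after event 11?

2

step 1 propose(0,'r'): 0={coor,t=1,log=-}
step 2 deliver 0→2: 2={part,t=1,log=-}
step 3 deliver 2→0: —
step 4 deliver 0→1: 1={part,t=1,log=-}
step 5 deliver 1→0: 0={coor,t=1,log=r}
step 6 deliver 0→1: 1={part,t=1,log=r}
step 7 timeout(0): 0={coor,t=2,log=r}
step 8 deliver 0→1: 1={part,t=2,log=r}
step 9 deliver 1→0: —
step 10 deliver 0→1: —
step 11 crash(1): 1={✗part,t=2,log=r}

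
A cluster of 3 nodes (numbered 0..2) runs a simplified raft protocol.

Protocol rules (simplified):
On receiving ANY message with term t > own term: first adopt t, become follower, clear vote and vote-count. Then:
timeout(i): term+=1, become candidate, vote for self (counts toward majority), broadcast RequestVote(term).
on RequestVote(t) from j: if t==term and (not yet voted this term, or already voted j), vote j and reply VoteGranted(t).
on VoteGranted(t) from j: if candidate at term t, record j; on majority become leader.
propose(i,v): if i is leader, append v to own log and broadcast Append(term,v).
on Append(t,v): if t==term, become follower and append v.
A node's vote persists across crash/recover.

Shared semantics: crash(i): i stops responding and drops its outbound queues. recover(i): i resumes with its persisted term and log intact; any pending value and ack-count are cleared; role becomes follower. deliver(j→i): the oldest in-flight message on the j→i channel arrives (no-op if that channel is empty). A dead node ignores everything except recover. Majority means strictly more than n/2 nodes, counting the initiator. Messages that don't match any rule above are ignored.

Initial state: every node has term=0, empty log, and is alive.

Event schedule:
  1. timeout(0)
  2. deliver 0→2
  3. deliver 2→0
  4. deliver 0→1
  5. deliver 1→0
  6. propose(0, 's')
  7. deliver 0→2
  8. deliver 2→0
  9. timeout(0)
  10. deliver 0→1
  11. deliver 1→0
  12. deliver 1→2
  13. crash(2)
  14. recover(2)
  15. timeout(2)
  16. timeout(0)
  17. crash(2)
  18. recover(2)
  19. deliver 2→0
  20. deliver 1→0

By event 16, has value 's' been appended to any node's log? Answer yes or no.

1. timeout(0):  <0:cand t1 ->
2. deliver 0→2:  <2:foll t1 ->
3. deliver 2→0:  <0:lead t1 ->
4. deliver 0→1:  <1:foll t1 ->
5. deliver 1→0:  nop
6. propose(0,'s'):  <0:lead t1 s>
7. deliver 0→2:  <2:foll t1 s>
8. deliver 2→0:  nop
9. timeout(0):  <0:cand t2 s>
10. deliver 0→1:  <1:foll t1 s>
11. deliver 1→0:  nop
12. deliver 1→2:  nop
13. crash(2):  <2:✗foll t1 s>
14. recover(2):  <2:foll t1 s>
15. timeout(2):  <2:cand t2 s>
16. timeout(0):  <0:cand t3 s>

yes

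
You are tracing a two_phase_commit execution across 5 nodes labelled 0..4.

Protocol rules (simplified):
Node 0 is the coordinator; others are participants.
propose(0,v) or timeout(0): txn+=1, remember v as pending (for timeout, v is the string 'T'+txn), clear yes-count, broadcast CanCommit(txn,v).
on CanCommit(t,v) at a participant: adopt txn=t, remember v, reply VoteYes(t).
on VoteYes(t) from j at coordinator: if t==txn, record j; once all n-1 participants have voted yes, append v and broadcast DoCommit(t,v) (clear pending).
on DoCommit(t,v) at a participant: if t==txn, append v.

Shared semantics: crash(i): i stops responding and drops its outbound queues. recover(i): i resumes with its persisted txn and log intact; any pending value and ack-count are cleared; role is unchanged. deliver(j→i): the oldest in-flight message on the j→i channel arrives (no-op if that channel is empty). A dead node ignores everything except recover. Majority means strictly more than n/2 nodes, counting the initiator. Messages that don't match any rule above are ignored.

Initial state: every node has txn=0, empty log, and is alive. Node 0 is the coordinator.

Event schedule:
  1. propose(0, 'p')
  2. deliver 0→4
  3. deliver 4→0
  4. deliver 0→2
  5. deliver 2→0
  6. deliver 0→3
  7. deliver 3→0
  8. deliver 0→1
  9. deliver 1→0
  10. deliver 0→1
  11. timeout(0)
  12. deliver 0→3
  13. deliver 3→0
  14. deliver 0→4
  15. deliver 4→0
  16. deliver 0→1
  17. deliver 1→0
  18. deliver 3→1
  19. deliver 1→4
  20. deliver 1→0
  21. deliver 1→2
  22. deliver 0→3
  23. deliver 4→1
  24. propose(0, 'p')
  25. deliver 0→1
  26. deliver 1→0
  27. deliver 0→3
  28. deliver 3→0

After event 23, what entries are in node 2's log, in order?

empty

step 1 propose(0,'p'): 0={coor,t=1,log=-}
step 2 deliver 0→4: 4={part,t=1,log=-}
step 3 deliver 4→0: —
step 4 deliver 0→2: 2={part,t=1,log=-}
step 5 deliver 2→0: —
step 6 deliver 0→3: 3={part,t=1,log=-}
step 7 deliver 3→0: —
step 8 deliver 0→1: 1={part,t=1,log=-}
step 9 deliver 1→0: 0={coor,t=1,log=p}
step 10 deliver 0→1: 1={part,t=1,log=p}
step 11 timeout(0): 0={coor,t=2,log=p}
step 12 deliver 0→3: 3={part,t=1,log=p}
step 13 deliver 3→0: —
step 14 deliver 0→4: 4={part,t=1,log=p}
step 15 deliver 4→0: —
step 16 deliver 0→1: 1={part,t=2,log=p}
step 17 deliver 1→0: —
step 18 deliver 3→1: —
step 19 deliver 1→4: —
step 20 deliver 1→0: —
step 21 deliver 1→2: —
step 22 deliver 0→3: 3={part,t=2,log=p}
step 23 deliver 4→1: —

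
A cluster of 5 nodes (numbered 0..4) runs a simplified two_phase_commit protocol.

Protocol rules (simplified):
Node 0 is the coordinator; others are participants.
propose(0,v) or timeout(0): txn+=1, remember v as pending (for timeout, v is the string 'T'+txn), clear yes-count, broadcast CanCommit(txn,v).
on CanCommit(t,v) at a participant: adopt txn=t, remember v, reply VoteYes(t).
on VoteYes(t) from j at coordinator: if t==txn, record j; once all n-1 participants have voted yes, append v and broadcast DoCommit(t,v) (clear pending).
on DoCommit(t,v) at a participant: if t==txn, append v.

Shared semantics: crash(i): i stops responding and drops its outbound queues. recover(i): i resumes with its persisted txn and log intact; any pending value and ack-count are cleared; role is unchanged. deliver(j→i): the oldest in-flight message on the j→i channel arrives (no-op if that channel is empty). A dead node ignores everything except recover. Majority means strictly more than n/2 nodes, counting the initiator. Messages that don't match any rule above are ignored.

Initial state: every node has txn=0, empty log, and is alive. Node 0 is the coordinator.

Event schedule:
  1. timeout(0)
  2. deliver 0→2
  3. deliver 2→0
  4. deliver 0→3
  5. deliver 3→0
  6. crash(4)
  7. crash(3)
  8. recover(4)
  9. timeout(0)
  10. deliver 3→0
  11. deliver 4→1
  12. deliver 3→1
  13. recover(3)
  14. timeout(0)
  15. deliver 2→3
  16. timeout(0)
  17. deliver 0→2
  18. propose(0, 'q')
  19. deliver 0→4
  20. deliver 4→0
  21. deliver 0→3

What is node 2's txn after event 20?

e1 timeout(0): 0[coor,t=1,-]
e2 deliver 0→2: 2[part,t=1,-]
e3 deliver 2→0: ·
e4 deliver 0→3: 3[part,t=1,-]
e5 deliver 3→0: ·
e6 crash(4): 4[✗part,t=0,-]
e7 crash(3): 3[✗part,t=1,-]
e8 recover(4): 4[part,t=0,-]
e9 timeout(0): 0[coor,t=2,-]
e10 deliver 3→0: ·
e11 deliver 4→1: ·
e12 deliver 3→1: ·
e13 recover(3): 3[part,t=1,-]
e14 timeout(0): 0[coor,t=3,-]
e15 deliver 2→3: ·
e16 timeout(0): 0[coor,t=4,-]
e17 deliver 0→2: 2[part,t=2,-]
e18 propose(0,'q'): 0[coor,t=5,-]
e19 deliver 0→4: 4[part,t=1,-]
e20 deliver 4→0: ·

2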